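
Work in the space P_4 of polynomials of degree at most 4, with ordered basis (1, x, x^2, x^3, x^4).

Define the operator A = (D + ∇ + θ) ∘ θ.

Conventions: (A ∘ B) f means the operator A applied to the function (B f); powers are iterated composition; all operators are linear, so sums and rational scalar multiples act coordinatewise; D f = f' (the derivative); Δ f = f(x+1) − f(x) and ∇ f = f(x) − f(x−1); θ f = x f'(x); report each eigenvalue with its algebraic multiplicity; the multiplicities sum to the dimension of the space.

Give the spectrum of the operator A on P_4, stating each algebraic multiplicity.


λ = 0 (multiplicity 1), λ = 1 (multiplicity 1), λ = 4 (multiplicity 1), λ = 9 (multiplicity 1), λ = 16 (multiplicity 1)

image of 1: 0
image of x: x + 2
image of x^2: 4x^2 + 8x - 2
image of x^3: 9x^3 + 18x^2 - 9x + 3
image of x^4: 16x^4 + 32x^3 - 24x^2 + 16x - 4
the matrix is upper triangular; its diagonal is (0, 1, 4, 9, 16)
for a triangular matrix the eigenvalues are the diagonal entries, with algebraic multiplicity their repetition count


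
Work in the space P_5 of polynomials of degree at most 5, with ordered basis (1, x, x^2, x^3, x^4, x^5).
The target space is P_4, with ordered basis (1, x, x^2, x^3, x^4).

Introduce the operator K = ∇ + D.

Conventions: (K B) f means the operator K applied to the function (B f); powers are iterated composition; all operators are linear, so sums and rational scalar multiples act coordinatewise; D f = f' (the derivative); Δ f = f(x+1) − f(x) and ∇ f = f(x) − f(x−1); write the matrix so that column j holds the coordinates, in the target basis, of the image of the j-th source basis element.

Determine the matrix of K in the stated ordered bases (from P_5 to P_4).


the matrix is [[0, 2, -1, 1, -1, 1]; [0, 0, 4, -3, 4, -5]; [0, 0, 0, 6, -6, 10]; [0, 0, 0, 0, 8, -10]; [0, 0, 0, 0, 0, 10]] (rows listed top to bottom)

image of 1: 0
image of x: 2
image of x^2: 4x - 1
image of x^3: 6x^2 - 3x + 1
image of x^4: 8x^3 - 6x^2 + 4x - 1
image of x^5: 10x^4 - 10x^3 + 10x^2 - 5x + 1
each image's coordinates form column j of the matrix


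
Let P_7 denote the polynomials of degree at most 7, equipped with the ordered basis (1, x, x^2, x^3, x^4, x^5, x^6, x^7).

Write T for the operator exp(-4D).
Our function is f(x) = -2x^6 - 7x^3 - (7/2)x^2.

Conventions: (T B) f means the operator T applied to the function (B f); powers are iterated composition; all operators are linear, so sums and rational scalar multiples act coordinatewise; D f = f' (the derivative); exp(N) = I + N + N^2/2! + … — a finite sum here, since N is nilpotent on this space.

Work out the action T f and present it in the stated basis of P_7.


the image equals g(x) = -2x^6 + 48x^5 - 480x^4 + 2553x^3 - (15199/2)x^2 + 11980x - 7800

order-1 term: 48x^5 + 84x^2 + 28x
order-2 term: -480x^4 - 336x - 56
order-3 term: 2560x^3 + 448
order-4 term: -7680x^2
order-5 term: 12288x
order-6 term: -8192
the series for exp(-4D) f terminates at order 6
exp(-4D) f = -2x^6 + 48x^5 - 480x^4 + 2553x^3 - (15199/2)x^2 + 11980x - 7800


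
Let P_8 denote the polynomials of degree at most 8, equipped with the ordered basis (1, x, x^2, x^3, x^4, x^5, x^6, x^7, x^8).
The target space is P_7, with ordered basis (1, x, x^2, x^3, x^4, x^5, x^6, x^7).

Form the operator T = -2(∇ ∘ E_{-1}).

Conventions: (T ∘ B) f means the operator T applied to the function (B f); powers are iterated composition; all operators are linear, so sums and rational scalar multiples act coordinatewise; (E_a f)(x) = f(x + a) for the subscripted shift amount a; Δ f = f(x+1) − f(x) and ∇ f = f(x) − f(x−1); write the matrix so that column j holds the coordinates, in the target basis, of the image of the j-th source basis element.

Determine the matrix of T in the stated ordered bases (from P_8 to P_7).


image of 1: 0
image of x: -2
image of x^2: -4x + 6
image of x^3: -6x^2 + 18x - 14
image of x^4: -8x^3 + 36x^2 - 56x + 30
image of x^5: -10x^4 + 60x^3 - 140x^2 + 150x - 62
image of x^6: -12x^5 + 90x^4 - 280x^3 + 450x^2 - 372x + 126
image of x^7: -14x^6 + 126x^5 - 490x^4 + 1050x^3 - 1302x^2 + 882x - 254
image of x^8: -16x^7 + 168x^6 - 784x^5 + 2100x^4 - 3472x^3 + 3528x^2 - 2032x + 510
each image's coordinates form column j of the matrix

the matrix is [[0, -2, 6, -14, 30, -62, 126, -254, 510]; [0, 0, -4, 18, -56, 150, -372, 882, -2032]; [0, 0, 0, -6, 36, -140, 450, -1302, 3528]; [0, 0, 0, 0, -8, 60, -280, 1050, -3472]; [0, 0, 0, 0, 0, -10, 90, -490, 2100]; [0, 0, 0, 0, 0, 0, -12, 126, -784]; [0, 0, 0, 0, 0, 0, 0, -14, 168]; [0, 0, 0, 0, 0, 0, 0, 0, -16]] (rows listed top to bottom)


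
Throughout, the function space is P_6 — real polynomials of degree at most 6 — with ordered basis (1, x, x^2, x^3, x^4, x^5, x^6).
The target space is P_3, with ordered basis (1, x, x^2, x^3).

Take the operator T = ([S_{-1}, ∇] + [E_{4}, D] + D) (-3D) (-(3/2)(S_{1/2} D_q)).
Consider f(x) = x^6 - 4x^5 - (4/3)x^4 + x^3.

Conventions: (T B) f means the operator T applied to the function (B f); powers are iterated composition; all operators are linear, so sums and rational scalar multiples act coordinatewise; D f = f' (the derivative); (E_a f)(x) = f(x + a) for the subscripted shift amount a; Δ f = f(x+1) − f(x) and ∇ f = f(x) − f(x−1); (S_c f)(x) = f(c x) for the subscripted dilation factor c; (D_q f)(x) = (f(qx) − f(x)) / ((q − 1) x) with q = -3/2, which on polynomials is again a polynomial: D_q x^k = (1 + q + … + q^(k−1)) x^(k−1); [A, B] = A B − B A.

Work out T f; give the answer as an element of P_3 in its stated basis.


the image equals g(x) = (5985/512)x^3 - (4455/32)x^2 + (4113/256)x - 153/8

D_q f = -(133/32)x^5 - (55/4)x^4 + (13/6)x^3 + (7/4)x^2
S_{1/2} D_q f = -(133/1024)x^5 - (55/64)x^4 + (13/48)x^3 + (7/16)x^2
(-(3/2)(S_{1/2} D_q)) f = (399/2048)x^5 + (165/128)x^4 - (13/32)x^3 - (21/32)x^2
D (-(3/2)(S_{1/2} D_q)) f = (1995/2048)x^4 + (165/32)x^3 - (39/32)x^2 - (21/16)x
(-3D) (-(3/2)(S_{1/2} D_q)) f = -(5985/2048)x^4 - (495/32)x^3 + (117/32)x^2 + (63/16)x
∇ (-3D) (-(3/2)(S_{1/2} D_q)) f = -(5985/512)x^3 - (29565/1024)x^2 + (21519/512)x - 25119/2048
S_{-1} ∇ (-3D) (-(3/2)(S_{1/2} D_q)) f = (5985/512)x^3 - (29565/1024)x^2 - (21519/512)x - 25119/2048
S_{-1} (-3D) (-(3/2)(S_{1/2} D_q)) f = -(5985/2048)x^4 + (495/32)x^3 + (117/32)x^2 - (63/16)x
∇ S_{-1} (-3D) (-(3/2)(S_{1/2} D_q)) f = -(5985/512)x^3 + (65475/1024)x^2 - (26001/512)x + 22113/2048
[S_{-1}, ∇] (-3D) (-(3/2)(S_{1/2} D_q)) f = (5985/256)x^3 - (1485/16)x^2 + (2241/256)x - 369/16
D (-3D) (-(3/2)(S_{1/2} D_q)) f = -(5985/512)x^3 - (1485/32)x^2 + (117/16)x + 63/16
E_{4} D (-3D) (-(3/2)(S_{1/2} D_q)) f = -(5985/512)x^3 - (23895/128)x^2 - (29601/32)x - 23319/16
E_{4} (-3D) (-(3/2)(S_{1/2} D_q)) f = -(5985/2048)x^4 - (7965/128)x^3 - (29601/64)x^2 - (23319/16)x - 13311/8
D E_{4} (-3D) (-(3/2)(S_{1/2} D_q)) f = -(5985/512)x^3 - (23895/128)x^2 - (29601/32)x - 23319/16
[E_{4}, D] (-3D) (-(3/2)(S_{1/2} D_q)) f = 0
D (-3D) (-(3/2)(S_{1/2} D_q)) f = -(5985/512)x^3 - (1485/32)x^2 + (117/16)x + 63/16
([S_{-1}, ∇] + [E_{4}, D] + D) (-3D) (-(3/2)(S_{1/2} D_q)) f = (5985/512)x^3 - (4455/32)x^2 + (4113/256)x - 153/8


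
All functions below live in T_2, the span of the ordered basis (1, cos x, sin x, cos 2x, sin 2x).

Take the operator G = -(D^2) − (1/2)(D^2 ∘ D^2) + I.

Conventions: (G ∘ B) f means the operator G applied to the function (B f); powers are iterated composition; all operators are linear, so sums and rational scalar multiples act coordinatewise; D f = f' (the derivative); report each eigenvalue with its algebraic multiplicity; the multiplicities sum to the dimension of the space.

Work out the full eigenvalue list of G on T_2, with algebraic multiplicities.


λ = -3 (multiplicity 2), λ = 1 (multiplicity 1), λ = 3/2 (multiplicity 2)

image of 1: 1
image of cos x: (3/2)cos x
image of sin x: (3/2)sin x
image of cos 2x: -3cos 2x
image of sin 2x: -3sin 2x
the matrix is diagonal; its diagonal is (1, 3/2, 3/2, -3, -3)
for a triangular matrix the eigenvalues are the diagonal entries, with algebraic multiplicity their repetition count


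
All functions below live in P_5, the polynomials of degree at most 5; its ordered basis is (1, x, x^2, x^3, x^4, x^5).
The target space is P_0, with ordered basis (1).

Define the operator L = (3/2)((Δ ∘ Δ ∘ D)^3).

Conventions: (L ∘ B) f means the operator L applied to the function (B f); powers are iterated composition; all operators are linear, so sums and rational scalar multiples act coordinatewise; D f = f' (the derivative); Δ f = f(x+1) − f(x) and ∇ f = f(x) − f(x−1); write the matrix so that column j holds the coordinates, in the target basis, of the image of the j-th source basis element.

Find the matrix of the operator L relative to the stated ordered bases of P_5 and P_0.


image of 1: 0
image of x: 0
image of x^2: 0
image of x^3: 0
image of x^4: 0
image of x^5: 0
each image's coordinates form column j of the matrix

the matrix is [[0, 0, 0, 0, 0, 0]] (rows listed top to bottom)


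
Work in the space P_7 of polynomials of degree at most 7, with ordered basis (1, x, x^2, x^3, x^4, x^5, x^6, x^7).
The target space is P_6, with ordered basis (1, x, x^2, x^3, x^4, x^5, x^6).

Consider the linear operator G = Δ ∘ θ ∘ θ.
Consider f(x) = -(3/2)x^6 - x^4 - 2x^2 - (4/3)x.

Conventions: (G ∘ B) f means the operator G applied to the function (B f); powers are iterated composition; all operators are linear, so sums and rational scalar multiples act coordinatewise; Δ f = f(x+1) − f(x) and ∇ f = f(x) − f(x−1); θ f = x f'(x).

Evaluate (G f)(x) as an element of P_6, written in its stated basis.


θ f = -9x^6 - 4x^4 - 4x^2 - (4/3)x
θ θ f = -54x^6 - 16x^4 - 8x^2 - (4/3)x
Δ θ θ f = -324x^5 - 810x^4 - 1144x^3 - 906x^2 - 404x - 238/3

the result is g(x) = -324x^5 - 810x^4 - 1144x^3 - 906x^2 - 404x - 238/3


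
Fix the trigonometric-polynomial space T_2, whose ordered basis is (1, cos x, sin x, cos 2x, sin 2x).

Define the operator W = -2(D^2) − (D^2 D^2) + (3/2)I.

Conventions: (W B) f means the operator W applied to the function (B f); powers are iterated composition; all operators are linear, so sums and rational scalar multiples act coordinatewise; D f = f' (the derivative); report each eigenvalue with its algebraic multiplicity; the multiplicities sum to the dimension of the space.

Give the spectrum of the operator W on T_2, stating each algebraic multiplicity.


image of 1: 3/2
image of cos x: (5/2)cos x
image of sin x: (5/2)sin x
image of cos 2x: -(13/2)cos 2x
image of sin 2x: -(13/2)sin 2x
the matrix is diagonal; its diagonal is (3/2, 5/2, 5/2, -13/2, -13/2)
for a triangular matrix the eigenvalues are the diagonal entries, with algebraic multiplicity their repetition count

λ = -13/2 (multiplicity 2), λ = 3/2 (multiplicity 1), λ = 5/2 (multiplicity 2)


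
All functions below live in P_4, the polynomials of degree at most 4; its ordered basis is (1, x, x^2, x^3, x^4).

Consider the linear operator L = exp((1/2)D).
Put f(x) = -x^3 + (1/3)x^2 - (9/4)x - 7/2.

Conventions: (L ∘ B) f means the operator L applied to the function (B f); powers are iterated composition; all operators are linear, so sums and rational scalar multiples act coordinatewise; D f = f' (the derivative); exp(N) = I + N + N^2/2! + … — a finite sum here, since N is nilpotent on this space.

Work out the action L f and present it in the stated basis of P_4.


order-1 term: -(3/2)x^2 + (1/3)x - 9/8
order-2 term: -(3/4)x + 1/12
order-3 term: -1/8
the series for exp((1/2)D) f terminates at order 3
exp((1/2)D) f = -x^3 - (7/6)x^2 - (8/3)x - 14/3

g(x) = -x^3 - (7/6)x^2 - (8/3)x - 14/3


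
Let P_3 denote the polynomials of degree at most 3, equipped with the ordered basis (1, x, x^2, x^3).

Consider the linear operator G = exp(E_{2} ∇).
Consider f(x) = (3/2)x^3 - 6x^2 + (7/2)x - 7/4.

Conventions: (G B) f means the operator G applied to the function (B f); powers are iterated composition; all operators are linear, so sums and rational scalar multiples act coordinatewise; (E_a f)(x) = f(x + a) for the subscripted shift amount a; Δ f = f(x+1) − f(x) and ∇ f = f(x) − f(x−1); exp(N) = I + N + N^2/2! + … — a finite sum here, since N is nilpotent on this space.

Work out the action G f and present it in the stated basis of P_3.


g(x) = (3/2)x^3 - (3/2)x^2 + (19/2)x + 13/4

order-1 term: (9/2)x^2 + (3/2)x - 4
order-2 term: (9/2)x + 15/2
order-3 term: 3/2
the series for exp(E_{2} ∇) f terminates at order 3
exp(E_{2} ∇) f = (3/2)x^3 - (3/2)x^2 + (19/2)x + 13/4


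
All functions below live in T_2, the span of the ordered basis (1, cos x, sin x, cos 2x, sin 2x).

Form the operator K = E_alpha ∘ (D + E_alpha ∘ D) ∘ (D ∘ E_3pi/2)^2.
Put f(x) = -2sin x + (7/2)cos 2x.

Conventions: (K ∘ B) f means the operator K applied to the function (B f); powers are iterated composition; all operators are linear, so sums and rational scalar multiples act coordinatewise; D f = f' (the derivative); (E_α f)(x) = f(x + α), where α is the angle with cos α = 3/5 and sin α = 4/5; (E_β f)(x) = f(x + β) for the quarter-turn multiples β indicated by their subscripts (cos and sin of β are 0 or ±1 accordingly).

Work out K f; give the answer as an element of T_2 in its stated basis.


the image equals g(x) = -(16/25)cos x + (88/25)sin x + (7392/625)cos 2x - (19656/625)sin 2x

E_3pi/2 f = 2cos x - (7/2)cos 2x
D E_3pi/2 f = -2sin x + 7sin 2x
E_3pi/2 (D ∘ E_3pi/2) f = 2cos x - 7sin 2x
D E_3pi/2 (D ∘ E_3pi/2) f = -2sin x - 14cos 2x
D (D ∘ E_3pi/2)^2 f = -2cos x + 28sin 2x
D (D ∘ E_3pi/2)^2 f = -2cos x + 28sin 2x
E_alpha D (D ∘ E_3pi/2)^2 f = -(6/5)cos x + (8/5)sin x + (672/25)cos 2x - (196/25)sin 2x
(D + E_alpha ∘ D) (D ∘ E_3pi/2)^2 f = -(16/5)cos x + (8/5)sin x + (672/25)cos 2x + (504/25)sin 2x
E_alpha (D + E_alpha ∘ D) (D ∘ E_3pi/2)^2 f = -(16/25)cos x + (88/25)sin x + (7392/625)cos 2x - (19656/625)sin 2x


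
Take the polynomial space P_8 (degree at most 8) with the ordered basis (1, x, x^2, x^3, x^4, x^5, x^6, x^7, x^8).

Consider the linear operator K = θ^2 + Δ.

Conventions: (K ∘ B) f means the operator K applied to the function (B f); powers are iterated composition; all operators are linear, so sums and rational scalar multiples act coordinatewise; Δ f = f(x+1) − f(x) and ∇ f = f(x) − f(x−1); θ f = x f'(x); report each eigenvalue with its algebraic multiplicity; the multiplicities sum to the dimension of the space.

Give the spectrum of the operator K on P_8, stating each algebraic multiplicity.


image of 1: 0
image of x: x + 1
image of x^2: 4x^2 + 2x + 1
image of x^3: 9x^3 + 3x^2 + 3x + 1
image of x^4: 16x^4 + 4x^3 + 6x^2 + 4x + 1
image of x^5: 25x^5 + 5x^4 + 10x^3 + 10x^2 + 5x + 1
image of x^6: 36x^6 + 6x^5 + 15x^4 + 20x^3 + 15x^2 + 6x + 1
image of x^7: 49x^7 + 7x^6 + 21x^5 + 35x^4 + 35x^3 + 21x^2 + 7x + 1
image of x^8: 64x^8 + 8x^7 + 28x^6 + 56x^5 + 70x^4 + 56x^3 + 28x^2 + 8x + 1
the matrix is upper triangular; its diagonal is (0, 1, 4, 9, 16, 25, 36, 49, 64)
for a triangular matrix the eigenvalues are the diagonal entries, with algebraic multiplicity their repetition count

λ = 0 (multiplicity 1), λ = 1 (multiplicity 1), λ = 4 (multiplicity 1), λ = 9 (multiplicity 1), λ = 16 (multiplicity 1), λ = 25 (multiplicity 1), λ = 36 (multiplicity 1), λ = 49 (multiplicity 1), λ = 64 (multiplicity 1)


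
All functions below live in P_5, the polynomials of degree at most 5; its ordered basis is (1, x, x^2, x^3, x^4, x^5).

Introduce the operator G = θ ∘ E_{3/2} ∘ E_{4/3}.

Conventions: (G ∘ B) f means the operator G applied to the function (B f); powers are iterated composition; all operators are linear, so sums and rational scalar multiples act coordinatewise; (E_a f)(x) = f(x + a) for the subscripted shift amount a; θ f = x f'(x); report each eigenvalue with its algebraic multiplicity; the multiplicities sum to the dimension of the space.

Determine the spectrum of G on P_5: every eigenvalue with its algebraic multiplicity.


image of 1: 0
image of x: x
image of x^2: 2x^2 + (17/3)x
image of x^3: 3x^3 + 17x^2 + (289/12)x
image of x^4: 4x^4 + 34x^3 + (289/3)x^2 + (4913/54)x
image of x^5: 5x^5 + (170/3)x^4 + (1445/6)x^3 + (24565/54)x^2 + (417605/1296)x
the matrix is upper triangular; its diagonal is (0, 1, 2, 3, 4, 5)
for a triangular matrix the eigenvalues are the diagonal entries, with algebraic multiplicity their repetition count

λ = 0 (multiplicity 1), λ = 1 (multiplicity 1), λ = 2 (multiplicity 1), λ = 3 (multiplicity 1), λ = 4 (multiplicity 1), λ = 5 (multiplicity 1)


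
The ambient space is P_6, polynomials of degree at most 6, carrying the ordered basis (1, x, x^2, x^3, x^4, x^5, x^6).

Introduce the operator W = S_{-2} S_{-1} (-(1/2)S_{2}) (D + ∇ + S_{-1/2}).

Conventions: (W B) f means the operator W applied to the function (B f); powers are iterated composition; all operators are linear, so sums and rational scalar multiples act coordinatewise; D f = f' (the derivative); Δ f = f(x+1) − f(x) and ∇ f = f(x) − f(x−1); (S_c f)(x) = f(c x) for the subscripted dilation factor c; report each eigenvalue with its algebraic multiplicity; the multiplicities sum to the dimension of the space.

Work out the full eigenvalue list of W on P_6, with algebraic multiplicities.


λ = -32 (multiplicity 1), λ = -8 (multiplicity 1), λ = -2 (multiplicity 1), λ = -1/2 (multiplicity 1), λ = 1 (multiplicity 1), λ = 4 (multiplicity 1), λ = 16 (multiplicity 1)

image of 1: -1/2
image of x: x - 1
image of x^2: -2x^2 - 8x + 1/2
image of x^3: 4x^3 - 48x^2 + 6x - 1/2
image of x^4: -8x^4 - 256x^3 + 48x^2 - 8x + 1/2
image of x^5: 16x^5 - 1280x^4 + 320x^3 - 80x^2 + 10x - 1/2
image of x^6: -32x^6 - 6144x^5 + 1920x^4 - 640x^3 + 120x^2 - 12x + 1/2
the matrix is upper triangular; its diagonal is (-1/2, 1, -2, 4, -8, 16, -32)
for a triangular matrix the eigenvalues are the diagonal entries, with algebraic multiplicity their repetition count


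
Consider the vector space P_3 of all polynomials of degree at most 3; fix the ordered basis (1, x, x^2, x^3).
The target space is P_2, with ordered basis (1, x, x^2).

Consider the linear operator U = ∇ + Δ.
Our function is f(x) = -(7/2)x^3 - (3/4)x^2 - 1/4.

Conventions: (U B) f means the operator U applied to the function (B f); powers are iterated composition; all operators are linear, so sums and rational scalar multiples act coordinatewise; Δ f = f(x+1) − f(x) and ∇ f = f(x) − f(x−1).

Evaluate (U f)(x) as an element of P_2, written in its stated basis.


g(x) = -21x^2 - 3x - 7

∇ f = -(21/2)x^2 + 9x - 11/4
Δ f = -(21/2)x^2 - 12x - 17/4
(∇ + Δ) f = -21x^2 - 3x - 7


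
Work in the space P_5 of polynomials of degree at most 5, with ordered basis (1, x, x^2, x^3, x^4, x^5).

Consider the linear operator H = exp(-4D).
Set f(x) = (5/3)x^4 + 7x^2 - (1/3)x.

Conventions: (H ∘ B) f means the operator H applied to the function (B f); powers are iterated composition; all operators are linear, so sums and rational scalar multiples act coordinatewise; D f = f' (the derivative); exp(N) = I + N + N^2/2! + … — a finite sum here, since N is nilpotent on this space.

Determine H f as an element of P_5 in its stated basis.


order-1 term: -(80/3)x^3 - 56x + 4/3
order-2 term: 160x^2 + 112
order-3 term: -(1280/3)x
order-4 term: 1280/3
the series for exp(-4D) f terminates at order 4
exp(-4D) f = (5/3)x^4 - (80/3)x^3 + 167x^2 - 483x + 540

the image equals g(x) = (5/3)x^4 - (80/3)x^3 + 167x^2 - 483x + 540


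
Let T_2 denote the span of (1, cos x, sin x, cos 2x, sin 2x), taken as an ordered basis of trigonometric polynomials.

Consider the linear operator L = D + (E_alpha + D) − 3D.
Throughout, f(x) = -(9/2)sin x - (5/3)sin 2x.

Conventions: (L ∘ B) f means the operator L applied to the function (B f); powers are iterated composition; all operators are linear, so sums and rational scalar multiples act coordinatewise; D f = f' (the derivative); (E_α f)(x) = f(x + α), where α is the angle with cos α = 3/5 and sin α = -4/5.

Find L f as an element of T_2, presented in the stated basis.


g(x) = (81/10)cos x - (27/10)sin x + (74/15)cos 2x + (7/15)sin 2x

D f = -(9/2)cos x - (10/3)cos 2x
E_alpha f = (18/5)cos x - (27/10)sin x + (8/5)cos 2x + (7/15)sin 2x
D f = -(9/2)cos x - (10/3)cos 2x
(E_alpha + D) f = -(9/10)cos x - (27/10)sin x - (26/15)cos 2x + (7/15)sin 2x
D f = -(9/2)cos x - (10/3)cos 2x
(-3D) f = (27/2)cos x + 10cos 2x
(D + (E_alpha + D) − 3D) f = (81/10)cos x - (27/10)sin x + (74/15)cos 2x + (7/15)sin 2x


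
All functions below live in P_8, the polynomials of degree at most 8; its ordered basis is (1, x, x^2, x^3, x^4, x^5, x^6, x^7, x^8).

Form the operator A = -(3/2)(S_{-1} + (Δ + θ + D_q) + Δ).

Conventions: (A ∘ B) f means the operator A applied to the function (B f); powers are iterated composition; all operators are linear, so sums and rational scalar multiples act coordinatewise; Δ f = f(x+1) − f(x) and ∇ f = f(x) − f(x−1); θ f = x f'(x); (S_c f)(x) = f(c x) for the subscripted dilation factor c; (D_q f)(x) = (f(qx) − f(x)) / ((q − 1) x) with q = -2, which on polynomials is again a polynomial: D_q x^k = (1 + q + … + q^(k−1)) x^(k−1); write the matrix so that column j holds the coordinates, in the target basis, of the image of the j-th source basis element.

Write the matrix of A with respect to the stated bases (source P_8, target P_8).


image of 1: -3/2
image of x: -9/2
image of x^2: -(9/2)x^2 - (9/2)x - 3
image of x^3: -3x^3 - (27/2)x^2 - 9x - 3
image of x^4: -(15/2)x^4 - (9/2)x^3 - 18x^2 - 12x - 3
image of x^5: -6x^5 - (63/2)x^4 - 30x^3 - 30x^2 - 15x - 3
image of x^6: -(21/2)x^6 + (27/2)x^5 - 45x^4 - 60x^3 - 45x^2 - 18x - 3
image of x^7: -9x^7 - (171/2)x^6 - 63x^5 - 105x^4 - 105x^3 - 63x^2 - 21x - 3
image of x^8: -(27/2)x^8 + (207/2)x^7 - 84x^6 - 168x^5 - 210x^4 - 168x^3 - 84x^2 - 24x - 3
each image's coordinates form column j of the matrix

the matrix is [[-3/2, -9/2, -3, -3, -3, -3, -3, -3, -3]; [0, 0, -9/2, -9, -12, -15, -18, -21, -24]; [0, 0, -9/2, -27/2, -18, -30, -45, -63, -84]; [0, 0, 0, -3, -9/2, -30, -60, -105, -168]; [0, 0, 0, 0, -15/2, -63/2, -45, -105, -210]; [0, 0, 0, 0, 0, -6, 27/2, -63, -168]; [0, 0, 0, 0, 0, 0, -21/2, -171/2, -84]; [0, 0, 0, 0, 0, 0, 0, -9, 207/2]; [0, 0, 0, 0, 0, 0, 0, 0, -27/2]] (rows listed top to bottom)


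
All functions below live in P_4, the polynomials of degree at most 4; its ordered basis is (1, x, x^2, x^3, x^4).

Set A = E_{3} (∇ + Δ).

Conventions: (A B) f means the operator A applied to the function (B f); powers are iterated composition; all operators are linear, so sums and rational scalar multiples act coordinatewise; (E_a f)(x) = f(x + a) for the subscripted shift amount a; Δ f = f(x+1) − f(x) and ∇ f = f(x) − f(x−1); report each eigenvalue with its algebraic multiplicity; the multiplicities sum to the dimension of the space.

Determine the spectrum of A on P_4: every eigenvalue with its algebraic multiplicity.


λ = 0 (multiplicity 5)

image of 1: 0
image of x: 2
image of x^2: 4x + 12
image of x^3: 6x^2 + 36x + 56
image of x^4: 8x^3 + 72x^2 + 224x + 240
the matrix is upper triangular; its diagonal is (0, 0, 0, 0, 0)
for a triangular matrix the eigenvalues are the diagonal entries, with algebraic multiplicity their repetition count


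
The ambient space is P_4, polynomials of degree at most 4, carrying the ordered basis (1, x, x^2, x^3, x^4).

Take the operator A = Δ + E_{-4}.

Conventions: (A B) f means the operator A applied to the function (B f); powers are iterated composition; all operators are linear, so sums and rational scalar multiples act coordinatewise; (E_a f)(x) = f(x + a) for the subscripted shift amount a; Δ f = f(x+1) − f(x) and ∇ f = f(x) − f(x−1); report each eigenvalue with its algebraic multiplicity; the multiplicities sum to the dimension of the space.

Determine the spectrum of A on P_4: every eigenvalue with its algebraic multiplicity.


λ = 1 (multiplicity 5)

image of 1: 1
image of x: x - 3
image of x^2: x^2 - 6x + 17
image of x^3: x^3 - 9x^2 + 51x - 63
image of x^4: x^4 - 12x^3 + 102x^2 - 252x + 257
the matrix is upper triangular; its diagonal is (1, 1, 1, 1, 1)
for a triangular matrix the eigenvalues are the diagonal entries, with algebraic multiplicity their repetition count


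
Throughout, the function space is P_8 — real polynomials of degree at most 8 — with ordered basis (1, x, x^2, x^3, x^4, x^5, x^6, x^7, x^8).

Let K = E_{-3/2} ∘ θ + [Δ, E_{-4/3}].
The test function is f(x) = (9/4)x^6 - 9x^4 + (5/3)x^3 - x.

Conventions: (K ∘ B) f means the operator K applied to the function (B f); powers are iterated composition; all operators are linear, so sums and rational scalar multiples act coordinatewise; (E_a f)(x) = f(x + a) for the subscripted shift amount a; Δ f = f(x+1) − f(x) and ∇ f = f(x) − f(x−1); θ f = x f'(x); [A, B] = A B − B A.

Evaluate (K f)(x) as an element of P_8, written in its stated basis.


the image equals g(x) = (27/2)x^6 - (243/2)x^5 + (3357/8)x^4 - (2761/4)x^3 + (16533/32)x^2 - (3083/32)x - 5613/128

θ f = (27/2)x^6 - 36x^4 + 5x^3 - x
E_{-3/2} θ f = (27/2)x^6 - (243/2)x^5 + (3357/8)x^4 - (2761/4)x^3 + (16533/32)x^2 - (3083/32)x - 5613/128
E_{-4/3} f = (9/4)x^6 - 18x^5 + 51x^4 - 57x^3 + 4x^2 + (109/3)x - 1492/81
Δ E_{-4/3} f = (27/2)x^5 - (225/4)x^4 + 69x^3 - (45/4)x^2 - (71/2)x + 223/12
Δ f = (27/2)x^5 + (135/4)x^4 + 9x^3 - (61/4)x^2 - (35/2)x - 73/12
E_{-4/3} Δ f = (27/2)x^5 - (225/4)x^4 + 69x^3 - (45/4)x^2 - (71/2)x + 223/12
[Δ, E_{-4/3}] f = 0
(E_{-3/2} ∘ θ + [Δ, E_{-4/3}]) f = (27/2)x^6 - (243/2)x^5 + (3357/8)x^4 - (2761/4)x^3 + (16533/32)x^2 - (3083/32)x - 5613/128


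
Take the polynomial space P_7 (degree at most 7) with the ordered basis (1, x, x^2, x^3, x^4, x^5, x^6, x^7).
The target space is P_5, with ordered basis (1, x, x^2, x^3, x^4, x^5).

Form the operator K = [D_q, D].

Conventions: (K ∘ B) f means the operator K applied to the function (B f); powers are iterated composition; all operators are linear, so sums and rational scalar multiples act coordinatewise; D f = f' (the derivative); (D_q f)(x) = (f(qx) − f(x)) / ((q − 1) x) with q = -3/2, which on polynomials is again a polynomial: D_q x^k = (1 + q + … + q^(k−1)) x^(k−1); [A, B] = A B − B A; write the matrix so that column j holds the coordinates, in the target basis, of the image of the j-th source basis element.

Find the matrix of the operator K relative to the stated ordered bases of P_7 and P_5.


the matrix is [[0, 0, 5/2, 0, 0, 0, 0, 0]; [0, 0, 0, -5, 0, 0, 0, 0]; [0, 0, 0, 0, 95/8, 0, 0, 0]; [0, 0, 0, 0, 0, -175/8, 0, 0]; [0, 0, 0, 0, 0, 0, 1325/32, 0]; [0, 0, 0, 0, 0, 0, 0, -145/2]] (rows listed top to bottom)

image of 1: 0
image of x: 0
image of x^2: 5/2
image of x^3: -5x
image of x^4: (95/8)x^2
image of x^5: -(175/8)x^3
image of x^6: (1325/32)x^4
image of x^7: -(145/2)x^5
each image's coordinates form column j of the matrix


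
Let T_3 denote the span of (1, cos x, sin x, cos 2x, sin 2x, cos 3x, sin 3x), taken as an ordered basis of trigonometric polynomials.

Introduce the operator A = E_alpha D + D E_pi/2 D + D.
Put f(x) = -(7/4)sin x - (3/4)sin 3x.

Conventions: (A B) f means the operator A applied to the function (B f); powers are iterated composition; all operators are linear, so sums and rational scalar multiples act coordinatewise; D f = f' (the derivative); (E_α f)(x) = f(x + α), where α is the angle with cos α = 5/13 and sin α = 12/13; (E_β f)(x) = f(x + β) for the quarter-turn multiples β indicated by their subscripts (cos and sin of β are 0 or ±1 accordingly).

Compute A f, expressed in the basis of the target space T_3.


D f = -(7/4)cos x - (9/4)cos 3x
E_alpha D f = -(35/52)cos x + (21/13)sin x + (18315/8788)cos 3x - (1863/2197)sin 3x
D f = -(7/4)cos x - (9/4)cos 3x
E_pi/2 D f = (7/4)sin x - (9/4)sin 3x
D E_pi/2 D f = (7/4)cos x - (27/4)cos 3x
D f = -(7/4)cos x - (9/4)cos 3x
(E_alpha D + D E_pi/2 D + D) f = -(35/52)cos x + (21/13)sin x - (60777/8788)cos 3x - (1863/2197)sin 3x

the result is g(x) = -(35/52)cos x + (21/13)sin x - (60777/8788)cos 3x - (1863/2197)sin 3x


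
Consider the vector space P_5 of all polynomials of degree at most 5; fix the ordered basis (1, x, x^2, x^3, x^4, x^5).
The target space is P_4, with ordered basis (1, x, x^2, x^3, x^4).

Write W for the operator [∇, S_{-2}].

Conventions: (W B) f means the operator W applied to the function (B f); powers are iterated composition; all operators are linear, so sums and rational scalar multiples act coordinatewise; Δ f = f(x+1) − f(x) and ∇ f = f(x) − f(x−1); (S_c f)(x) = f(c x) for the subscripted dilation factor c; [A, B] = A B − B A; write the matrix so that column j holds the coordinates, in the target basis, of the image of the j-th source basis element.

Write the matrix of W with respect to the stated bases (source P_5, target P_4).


the matrix is [[0, -3, -3, -9, -15, -33]; [0, 0, 12, 18, 72, 150]; [0, 0, 0, -36, -72, -360]; [0, 0, 0, 0, 96, 240]; [0, 0, 0, 0, 0, -240]] (rows listed top to bottom)

image of 1: 0
image of x: -3
image of x^2: 12x - 3
image of x^3: -36x^2 + 18x - 9
image of x^4: 96x^3 - 72x^2 + 72x - 15
image of x^5: -240x^4 + 240x^3 - 360x^2 + 150x - 33
each image's coordinates form column j of the matrix


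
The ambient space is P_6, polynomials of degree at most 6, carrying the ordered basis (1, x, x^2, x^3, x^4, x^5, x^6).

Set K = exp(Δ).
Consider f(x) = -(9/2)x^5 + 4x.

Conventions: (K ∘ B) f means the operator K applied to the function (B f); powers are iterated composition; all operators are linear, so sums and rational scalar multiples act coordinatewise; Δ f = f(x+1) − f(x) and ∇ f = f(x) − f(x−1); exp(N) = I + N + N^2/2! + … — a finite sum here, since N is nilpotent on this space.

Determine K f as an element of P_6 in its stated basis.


order-1 term: -(45/2)x^4 - 45x^3 - 45x^2 - (45/2)x - 1/2
order-2 term: -45x^3 - 135x^2 - (315/2)x - 135/2
order-3 term: -45x^2 - 135x - 225/2
order-4 term: -(45/2)x - 45
order-5 term: -9/2
the series for exp(Δ) f terminates at order 5
exp(Δ) f = -(9/2)x^5 - (45/2)x^4 - 90x^3 - 225x^2 - (667/2)x - 230

the image equals g(x) = -(9/2)x^5 - (45/2)x^4 - 90x^3 - 225x^2 - (667/2)x - 230


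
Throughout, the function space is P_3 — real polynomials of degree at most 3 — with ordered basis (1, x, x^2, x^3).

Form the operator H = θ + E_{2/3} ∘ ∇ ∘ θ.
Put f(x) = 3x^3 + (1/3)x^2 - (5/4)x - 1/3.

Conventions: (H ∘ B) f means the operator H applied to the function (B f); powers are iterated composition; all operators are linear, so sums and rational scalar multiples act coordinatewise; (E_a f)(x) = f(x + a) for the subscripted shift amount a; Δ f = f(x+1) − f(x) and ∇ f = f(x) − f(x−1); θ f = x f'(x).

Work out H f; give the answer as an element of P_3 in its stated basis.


the image equals g(x) = 9x^3 + (83/3)x^2 + (109/12)x + 71/36

θ f = 9x^3 + (2/3)x^2 - (5/4)x
θ f = 9x^3 + (2/3)x^2 - (5/4)x
∇ θ f = 27x^2 - (77/3)x + 85/12
E_{2/3} ∇ θ f = 27x^2 + (31/3)x + 71/36
(θ + E_{2/3} ∘ ∇ ∘ θ) f = 9x^3 + (83/3)x^2 + (109/12)x + 71/36


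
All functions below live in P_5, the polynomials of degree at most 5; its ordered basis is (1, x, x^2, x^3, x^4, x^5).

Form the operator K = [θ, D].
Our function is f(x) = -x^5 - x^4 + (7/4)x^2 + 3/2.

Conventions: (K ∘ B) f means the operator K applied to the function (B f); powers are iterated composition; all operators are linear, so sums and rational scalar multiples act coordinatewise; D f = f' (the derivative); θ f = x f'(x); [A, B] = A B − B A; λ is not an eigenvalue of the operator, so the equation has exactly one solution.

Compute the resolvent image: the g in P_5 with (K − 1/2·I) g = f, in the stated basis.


g(x) = 2x^5 - 18x^4 + 144x^3 - (1735/2)x^2 + 3470x - 6943

write g with unknown coordinates in the stated basis and equate coefficients in (K − 1/2·I) g = f
solving from the highest basis element down gives g = 2x^5 - 18x^4 + 144x^3 - (1735/2)x^2 + 3470x - 6943
check: K g = -10x^4 + 72x^3 - 432x^2 + 1735x - 3470
so K g − 1/2·g = -x^5 - x^4 + (7/4)x^2 + 3/2 = f ✓


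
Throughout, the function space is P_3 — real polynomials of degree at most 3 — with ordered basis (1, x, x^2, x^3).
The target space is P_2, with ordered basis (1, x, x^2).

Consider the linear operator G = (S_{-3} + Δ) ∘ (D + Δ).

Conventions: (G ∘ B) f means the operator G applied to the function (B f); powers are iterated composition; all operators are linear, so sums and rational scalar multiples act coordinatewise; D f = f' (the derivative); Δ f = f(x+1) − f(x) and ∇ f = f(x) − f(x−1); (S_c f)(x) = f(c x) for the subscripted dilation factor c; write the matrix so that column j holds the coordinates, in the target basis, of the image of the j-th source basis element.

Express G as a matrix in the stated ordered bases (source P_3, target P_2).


image of 1: 0
image of x: 2
image of x^2: -12x + 5
image of x^3: 54x^2 + 3x + 10
each image's coordinates form column j of the matrix

the matrix is [[0, 2, 5, 10]; [0, 0, -12, 3]; [0, 0, 0, 54]] (rows listed top to bottom)


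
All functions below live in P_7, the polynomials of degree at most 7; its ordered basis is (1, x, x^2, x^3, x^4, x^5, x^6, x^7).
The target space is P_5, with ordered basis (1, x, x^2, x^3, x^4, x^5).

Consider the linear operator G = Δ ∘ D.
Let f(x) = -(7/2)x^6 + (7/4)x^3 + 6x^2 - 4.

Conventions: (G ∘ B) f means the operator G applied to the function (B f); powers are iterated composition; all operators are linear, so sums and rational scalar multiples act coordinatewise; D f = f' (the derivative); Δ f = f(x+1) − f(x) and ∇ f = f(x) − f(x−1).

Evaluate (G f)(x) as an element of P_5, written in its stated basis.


the result is g(x) = -105x^4 - 210x^3 - 210x^2 - (189/2)x - 15/4

D f = -21x^5 + (21/4)x^2 + 12x
Δ D f = -105x^4 - 210x^3 - 210x^2 - (189/2)x - 15/4


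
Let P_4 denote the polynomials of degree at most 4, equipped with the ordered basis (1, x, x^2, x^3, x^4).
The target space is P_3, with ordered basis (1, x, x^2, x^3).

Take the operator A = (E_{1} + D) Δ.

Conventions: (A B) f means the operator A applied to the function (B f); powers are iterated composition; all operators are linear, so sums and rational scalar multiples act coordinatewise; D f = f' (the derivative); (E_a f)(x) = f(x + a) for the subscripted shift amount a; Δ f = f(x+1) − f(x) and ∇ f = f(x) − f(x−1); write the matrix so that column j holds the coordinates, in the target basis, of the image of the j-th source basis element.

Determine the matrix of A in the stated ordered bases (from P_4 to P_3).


image of 1: 0
image of x: 1
image of x^2: 2x + 5
image of x^3: 3x^2 + 15x + 10
image of x^4: 4x^3 + 30x^2 + 40x + 19
each image's coordinates form column j of the matrix

the matrix is [[0, 1, 5, 10, 19]; [0, 0, 2, 15, 40]; [0, 0, 0, 3, 30]; [0, 0, 0, 0, 4]] (rows listed top to bottom)


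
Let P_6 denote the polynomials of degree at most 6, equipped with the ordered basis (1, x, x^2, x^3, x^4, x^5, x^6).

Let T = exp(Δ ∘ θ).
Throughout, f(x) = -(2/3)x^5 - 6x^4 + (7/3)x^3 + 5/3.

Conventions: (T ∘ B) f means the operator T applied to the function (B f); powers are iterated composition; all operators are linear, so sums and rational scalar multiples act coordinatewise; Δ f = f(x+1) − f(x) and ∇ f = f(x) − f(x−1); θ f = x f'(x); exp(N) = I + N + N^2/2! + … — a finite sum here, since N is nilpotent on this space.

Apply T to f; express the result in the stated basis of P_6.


the result is g(x) = -(2/3)x^5 - (68/3)x^4 - (781/3)x^3 - (4015/3)x^2 - (8887/3)x - 12517/6

order-1 term: -(50/3)x^4 - (388/3)x^3 - (469/3)x^2 - (275/3)x - 61/3
order-2 term: -(400/3)x^3 - 782x^2 - 1028x - 859/2
order-3 term: -400x^2 - (4328/3)x - 2992/3
order-4 term: -400x - 1682/3
order-5 term: -80
the series for exp(Δ ∘ θ) f terminates at order 5
exp(Δ ∘ θ) f = -(2/3)x^5 - (68/3)x^4 - (781/3)x^3 - (4015/3)x^2 - (8887/3)x - 12517/6


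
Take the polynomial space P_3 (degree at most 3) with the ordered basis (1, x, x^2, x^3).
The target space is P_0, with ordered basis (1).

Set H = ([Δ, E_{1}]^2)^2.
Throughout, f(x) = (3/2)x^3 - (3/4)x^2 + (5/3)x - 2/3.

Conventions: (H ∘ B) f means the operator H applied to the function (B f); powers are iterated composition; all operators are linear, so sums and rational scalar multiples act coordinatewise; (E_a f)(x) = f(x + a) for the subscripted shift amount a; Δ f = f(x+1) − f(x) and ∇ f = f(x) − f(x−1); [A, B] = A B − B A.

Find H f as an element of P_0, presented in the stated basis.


E_{1} f = (3/2)x^3 + (15/4)x^2 + (14/3)x + 7/4
Δ E_{1} f = (9/2)x^2 + 12x + 119/12
Δ f = (9/2)x^2 + 3x + 29/12
E_{1} Δ f = (9/2)x^2 + 12x + 119/12
[Δ, E_{1}] f = 0
E_{1} [Δ, E_{1}] f = 0
Δ E_{1} [Δ, E_{1}] f = 0
Δ [Δ, E_{1}] f = 0
E_{1} Δ [Δ, E_{1}] f = 0
[Δ, E_{1}] [Δ, E_{1}] f = 0
E_{1} [Δ, E_{1}]^2 f = 0
Δ E_{1} [Δ, E_{1}]^2 f = 0
Δ [Δ, E_{1}]^2 f = 0
E_{1} Δ [Δ, E_{1}]^2 f = 0
[Δ, E_{1}] [Δ, E_{1}]^2 f = 0
E_{1} [Δ, E_{1}] [Δ, E_{1}]^2 f = 0
Δ E_{1} [Δ, E_{1}] [Δ, E_{1}]^2 f = 0
Δ [Δ, E_{1}] [Δ, E_{1}]^2 f = 0
E_{1} Δ [Δ, E_{1}] [Δ, E_{1}]^2 f = 0
[Δ, E_{1}] [Δ, E_{1}] [Δ, E_{1}]^2 f = 0

the result is g(x) = 0


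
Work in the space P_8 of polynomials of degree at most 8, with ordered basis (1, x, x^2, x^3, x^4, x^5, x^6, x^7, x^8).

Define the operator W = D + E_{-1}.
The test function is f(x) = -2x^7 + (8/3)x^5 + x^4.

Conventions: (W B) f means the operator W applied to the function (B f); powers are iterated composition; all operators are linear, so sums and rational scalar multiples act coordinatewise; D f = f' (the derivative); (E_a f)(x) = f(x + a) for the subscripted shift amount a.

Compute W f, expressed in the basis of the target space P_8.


the result is g(x) = -2x^7 - (118/3)x^5 + 71x^4 - (130/3)x^3 + (64/3)x^2 - (14/3)x + 1/3

D f = -14x^6 + (40/3)x^4 + 4x^3
E_{-1} f = -2x^7 + 14x^6 - (118/3)x^5 + (173/3)x^4 - (142/3)x^3 + (64/3)x^2 - (14/3)x + 1/3
(D + E_{-1}) f = -2x^7 - (118/3)x^5 + 71x^4 - (130/3)x^3 + (64/3)x^2 - (14/3)x + 1/3


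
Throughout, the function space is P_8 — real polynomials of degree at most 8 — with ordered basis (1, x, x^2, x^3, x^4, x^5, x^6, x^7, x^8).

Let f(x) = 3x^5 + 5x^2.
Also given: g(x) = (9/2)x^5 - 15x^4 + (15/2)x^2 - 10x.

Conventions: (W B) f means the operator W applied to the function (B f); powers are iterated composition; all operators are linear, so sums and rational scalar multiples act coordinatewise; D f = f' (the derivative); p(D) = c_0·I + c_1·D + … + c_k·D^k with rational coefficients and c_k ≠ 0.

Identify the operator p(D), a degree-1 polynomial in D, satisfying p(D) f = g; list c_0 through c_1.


c_0 = 3/2, c_1 = -1

D^0 f = 3x^5 + 5x^2
D^1 f = 15x^4 + 10x
matching coefficients of g against c_0 f + c_1 Df + … from the top degree down determines the c_i
solution: c_0 = 3/2, c_1 = -1


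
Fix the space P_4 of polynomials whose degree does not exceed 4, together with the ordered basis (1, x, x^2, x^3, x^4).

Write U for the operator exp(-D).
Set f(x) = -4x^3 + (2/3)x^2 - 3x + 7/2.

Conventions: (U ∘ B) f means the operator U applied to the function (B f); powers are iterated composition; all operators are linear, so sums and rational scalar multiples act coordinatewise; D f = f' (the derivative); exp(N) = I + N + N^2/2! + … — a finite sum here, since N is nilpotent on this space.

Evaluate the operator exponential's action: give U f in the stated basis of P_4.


g(x) = -4x^3 + (38/3)x^2 - (49/3)x + 67/6

order-1 term: 12x^2 - (4/3)x + 3
order-2 term: -12x + 2/3
order-3 term: 4
the series for exp(-D) f terminates at order 3
exp(-D) f = -4x^3 + (38/3)x^2 - (49/3)x + 67/6


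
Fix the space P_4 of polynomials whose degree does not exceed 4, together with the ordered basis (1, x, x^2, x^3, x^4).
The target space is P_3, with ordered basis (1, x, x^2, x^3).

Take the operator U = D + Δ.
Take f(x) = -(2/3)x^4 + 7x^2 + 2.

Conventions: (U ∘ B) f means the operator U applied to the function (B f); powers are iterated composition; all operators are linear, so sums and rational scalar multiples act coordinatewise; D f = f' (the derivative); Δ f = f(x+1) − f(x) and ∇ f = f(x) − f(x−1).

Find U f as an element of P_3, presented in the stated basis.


the image equals g(x) = -(16/3)x^3 - 4x^2 + (76/3)x + 19/3

D f = -(8/3)x^3 + 14x
Δ f = -(8/3)x^3 - 4x^2 + (34/3)x + 19/3
(D + Δ) f = -(16/3)x^3 - 4x^2 + (76/3)x + 19/3
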